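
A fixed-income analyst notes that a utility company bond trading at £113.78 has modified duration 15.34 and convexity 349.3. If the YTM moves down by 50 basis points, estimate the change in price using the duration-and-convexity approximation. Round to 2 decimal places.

Duration effect: -D_mod·Δy = -15.34 × (-0.005) = +0.076700
Convexity effect: ½·C·(Δy)² = 0.5 × 349.3 × (-0.005)² = +0.00436625
ΔP/P ≈ +0.076700 + 0.00436625 = +0.08106625
ΔP ≈ 113.78 × (+0.08106625) = +9.223717925.

+£9.22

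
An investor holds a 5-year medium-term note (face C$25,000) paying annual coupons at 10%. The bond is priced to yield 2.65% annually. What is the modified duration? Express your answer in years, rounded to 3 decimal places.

Periodic yield y = 0.0265. First find Macaulay duration:
  t   CF        PV=CF/(1+0.0265)^t    t·PV
  1     2,500.00     2,435.4603     2,435.4603
  2     2,500.00     2,372.5868     4,745.1735
  3     2,500.00     2,311.3363     6,934.0090
  4     2,500.00     2,251.6672     9,006.6686
  5    27,500.00    24,128.9223   120,644.6116
  Σ                 33,499.9729   143,765.9231
P = 33,499.9729; Macaulay duration = 143,765.9231 / 33,499.9729 = 4.29152 years.
Modified duration = D_Mac / (1 + y) = 4.29152 / 1.0265 = 4.18073 years.

4.181 years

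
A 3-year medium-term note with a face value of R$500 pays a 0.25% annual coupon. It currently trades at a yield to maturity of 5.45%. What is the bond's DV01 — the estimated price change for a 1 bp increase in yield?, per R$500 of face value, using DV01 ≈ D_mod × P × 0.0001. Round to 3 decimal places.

Periodic yield y = 0.0545.
  t   CF        PV=CF/(1+0.0545)^t    t·PV
  1         1.25         1.1854         1.1854
  2         1.25         1.1241         2.2483
  3       501.25       427.4789     1,282.4366
  Σ                    429.7884     1,285.8702
P = 429.7884; D_Mac = 2.99187 yrs; D_mod = 2.83724 yrs.
DV01 ≈ 2.83724 × 429.7884 × 0.0001 = 0.121941.

R$0.122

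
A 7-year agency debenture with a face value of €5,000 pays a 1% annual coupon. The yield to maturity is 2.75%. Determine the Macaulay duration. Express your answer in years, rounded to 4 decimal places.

Periodic yield y = 0.0275. Discount each cash flow and weight by its year:
  t   CF        PV=CF/(1+0.0275)^t    t·PV
  1        50.00        48.6618        48.6618
  2        50.00        47.3594        94.7188
  3        50.00        46.0919       138.2757
  4        50.00        44.8583       179.4331
  5        50.00        43.6577       218.2885
  6        50.00        42.4892       254.9355
  7     5,050.00     4,176.5585    29,235.9092
  Σ                  4,449.6768    30,170.2226
Price P = Σ PV = 4,449.6768.
Macaulay duration = Σ(t·PV) / P = 30,170.2226 / 4,449.6768 = 6.78032 years.

6.7803 years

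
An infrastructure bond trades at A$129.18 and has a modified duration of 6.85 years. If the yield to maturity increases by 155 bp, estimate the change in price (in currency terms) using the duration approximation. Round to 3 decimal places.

Duration approximation: ΔP/P ≈ -D_mod · Δy = -6.85 × (+0.0155) = -0.106175.
ΔP ≈ 129.18 × (-0.106175) = -13.7156865.

-A$13.716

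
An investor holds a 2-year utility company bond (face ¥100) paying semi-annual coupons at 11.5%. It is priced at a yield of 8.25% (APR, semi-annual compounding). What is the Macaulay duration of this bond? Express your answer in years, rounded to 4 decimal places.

Periodic yield y = 0.04125. Discount each cash flow and weight by its period:
  t   CF        PV=CF/(1+0.04125)^t    t·PV
  1         5.75         5.5222         5.5222
  2         5.75         5.3034        10.6069
  3         5.75         5.0933        15.2800
  4       105.75        89.9623       359.8490
  Σ                    105.8812       391.2581
Price P = Σ PV = 105.8812.
Macaulay duration = Σ(t·PV) / P = 391.2581 / 105.8812 = 3.69525 half-year periods.
In years: 3.69525 / 2 = 1.84763 years.

1.8476 years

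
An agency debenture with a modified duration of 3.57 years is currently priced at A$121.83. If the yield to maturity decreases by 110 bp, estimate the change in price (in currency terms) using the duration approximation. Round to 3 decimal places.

+A$4.784

Duration approximation: ΔP/P ≈ -D_mod · Δy = -3.57 × (-0.011) = +0.039270.
ΔP ≈ 121.83 × (+0.039270) = +4.7842641.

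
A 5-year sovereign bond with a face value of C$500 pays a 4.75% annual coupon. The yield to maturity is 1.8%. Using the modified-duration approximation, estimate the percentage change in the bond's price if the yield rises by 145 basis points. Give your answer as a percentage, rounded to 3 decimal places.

Periodic yield y = 0.018. Modified duration first:
  t   CF        PV=CF/(1+0.018)^t    t·PV
  1        23.75        23.3301        23.3301
  2        23.75        22.9175        45.8351
  3        23.75        22.5123        67.5370
  4        23.75        22.1143        88.4571
  5       523.75       479.0547     2,395.2737
  Σ                    569.9289     2,620.4329
P = 569.9289; D_Mac = 4.59782 yrs; D_mod = 4.59782/(1+0.018) = 4.51653 yrs.
ΔP/P ≈ -D_mod · Δy = -4.51653 × (+0.0145) = -0.065490 = -6.5490%.

-6.549%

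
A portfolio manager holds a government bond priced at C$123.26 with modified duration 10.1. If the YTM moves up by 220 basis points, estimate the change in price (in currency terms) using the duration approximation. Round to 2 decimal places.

Duration approximation: ΔP/P ≈ -D_mod · Δy = -10.1 × (+0.022) = -0.222200.
ΔP ≈ 123.26 × (-0.222200) = -27.388372.

-C$27.39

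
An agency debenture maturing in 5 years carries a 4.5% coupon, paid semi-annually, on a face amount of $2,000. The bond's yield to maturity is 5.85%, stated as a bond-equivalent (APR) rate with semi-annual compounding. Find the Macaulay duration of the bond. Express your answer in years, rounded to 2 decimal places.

4.52 years

Periodic yield y = 0.02925. Discount each cash flow and weight by its period:
  t   CF        PV=CF/(1+0.02925)^t    t·PV
  1        45.00        43.7212        43.7212
  2        45.00        42.4787        84.9573
  3        45.00        41.2715       123.8144
  4        45.00        40.0986       160.3943
  5        45.00        38.9590       194.7952
  6        45.00        37.8519       227.1112
  7        45.00        36.7762       257.4331
  8        45.00        35.7310       285.8482
  9        45.00        34.7156       312.4404
  10    2,045.00     1,532.7967    15,327.9670
  Σ                  1,884.4002    17,018.4822
Price P = Σ PV = 1,884.4002.
Macaulay duration = Σ(t·PV) / P = 17,018.4822 / 1,884.4002 = 9.03125 half-year periods.
In years: 9.03125 / 2 = 4.51562 years.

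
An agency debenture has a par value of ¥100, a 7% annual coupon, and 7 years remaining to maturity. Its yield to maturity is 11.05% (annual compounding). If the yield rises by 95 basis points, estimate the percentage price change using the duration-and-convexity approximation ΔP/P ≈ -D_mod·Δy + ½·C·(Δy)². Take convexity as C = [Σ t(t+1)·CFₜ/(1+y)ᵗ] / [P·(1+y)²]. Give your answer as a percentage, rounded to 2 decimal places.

-4.65%

With y = 0.1105:
  t   CF        PV=CF/(1+0.1105)^t    t·PV        t(t+1)·PV
  1         7.00         6.3035         6.3035          12.6069
  2         7.00         5.6762        11.3525          34.0575
  3         7.00         5.1114        15.3343          61.3372
  4         7.00         4.6028        18.4113          92.0564
  5         7.00         4.1448        20.7241         124.3445
  6         7.00         3.7324        22.3943         156.7603
  7       107.00        51.3752       359.6267       2,877.0133
  Σ                     80.9464       454.1466       3,358.1759
P = 80.9464; D_Mac = 5.61046 yrs; D_mod = 5.05219 yrs; C = 33.64099.
Duration effect: -5.05219 × (+0.0095) = -0.047996
Convexity effect: 0.5 × 33.64099 × (0.0095)² = +0.0015180
ΔP/P ≈ -0.047996 + 0.0015180 = -0.046478 = -4.6478%.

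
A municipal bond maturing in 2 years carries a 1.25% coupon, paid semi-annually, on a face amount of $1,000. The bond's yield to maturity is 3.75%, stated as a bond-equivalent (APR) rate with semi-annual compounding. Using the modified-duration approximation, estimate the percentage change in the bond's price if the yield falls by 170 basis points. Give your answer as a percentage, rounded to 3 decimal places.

Periodic yield y = 0.01875. Modified duration first:
  t   CF        PV=CF/(1+0.01875)^t    t·PV
  1         6.25         6.1350         6.1350
  2         6.25         6.0221        12.0441
  3         6.25         5.9112        17.7337
  4     1,006.25       934.1904     3,736.7617
  Σ                    952.2587     3,772.6744
P = 952.2587; D_Mac = 3.96182 half-year periods = 1.98091 yrs; D_mod = 1.98091/(1+0.01875) = 1.94445 yrs.
ΔP/P ≈ -D_mod · Δy = -1.94445 × (-0.017) = +0.033056 = +3.3056%.

+3.306%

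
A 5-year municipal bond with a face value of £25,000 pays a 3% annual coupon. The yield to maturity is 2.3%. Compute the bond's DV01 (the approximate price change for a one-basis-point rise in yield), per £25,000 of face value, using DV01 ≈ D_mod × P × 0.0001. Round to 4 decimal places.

£11.9179

Periodic yield y = 0.023.
  t   CF        PV=CF/(1+0.023)^t    t·PV
  1       750.00       733.1378       733.1378
  2       750.00       716.6548     1,433.3095
  3       750.00       700.5423     2,101.6269
  4       750.00       684.7921     2,739.1683
  5    25,750.00    22,982.5950   114,912.9752
  Σ                 25,817.7220   121,920.2178
P = 25,817.7220; D_Mac = 4.72235 yrs; D_mod = 4.61617 yrs.
DV01 ≈ 4.61617 × 25,817.7220 × 0.0001 = 11.917910.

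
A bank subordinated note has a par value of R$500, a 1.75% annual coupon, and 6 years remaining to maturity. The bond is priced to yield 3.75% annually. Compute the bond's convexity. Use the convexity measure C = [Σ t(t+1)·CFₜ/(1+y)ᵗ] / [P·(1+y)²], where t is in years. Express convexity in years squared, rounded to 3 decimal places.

36.695

With y = 0.0375:
  t   CF        PV=CF/(1+0.0375)^t    t·PV        t(t+1)·PV
  1         8.75         8.4337         8.4337          16.8675
  2         8.75         8.1289        16.2578          48.7734
  3         8.75         7.8351        23.5053          94.0210
  4         8.75         7.5519        30.2076         151.0378
  5         8.75         7.2789        36.3946         218.3679
  6       508.75       407.9207     2,447.5245      17,132.6712
  Σ                    447.1493     2,562.3235      17,661.7388
P = 447.1493.
Convexity = Σ t(t+1)·PV / [P·(1+y)²] = 17,661.7388 / (447.1493 × 1.076406) = 36.69482.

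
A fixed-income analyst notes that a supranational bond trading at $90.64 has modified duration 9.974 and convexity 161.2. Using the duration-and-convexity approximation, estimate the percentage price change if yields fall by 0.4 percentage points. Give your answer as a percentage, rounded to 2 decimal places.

+4.12%

Duration effect: -D_mod·Δy = -9.974 × (-0.004) = +0.039896
Convexity effect: ½·C·(Δy)² = 0.5 × 161.2 × (-0.004)² = +0.0012896
ΔP/P ≈ +0.039896 + 0.0012896 = +0.0411856
= +4.11856%.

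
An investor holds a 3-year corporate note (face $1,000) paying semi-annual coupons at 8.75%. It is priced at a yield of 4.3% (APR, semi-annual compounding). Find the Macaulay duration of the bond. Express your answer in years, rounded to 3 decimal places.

2.722 years

Periodic yield y = 0.0215. Discount each cash flow and weight by its period:
  t   CF        PV=CF/(1+0.0215)^t    t·PV
  1        43.75        42.8292        42.8292
  2        43.75        41.9277        83.8555
  3        43.75        41.0453       123.1358
  4        43.75        40.1814       160.7254
  5        43.75        39.3356       196.6782
  6     1,043.75       918.6842     5,512.1054
  Σ                  1,124.0034     6,119.3294
Price P = Σ PV = 1,124.0034.
Macaulay duration = Σ(t·PV) / P = 6,119.3294 / 1,124.0034 = 5.44423 half-year periods.
In years: 5.44423 / 2 = 2.72211 years.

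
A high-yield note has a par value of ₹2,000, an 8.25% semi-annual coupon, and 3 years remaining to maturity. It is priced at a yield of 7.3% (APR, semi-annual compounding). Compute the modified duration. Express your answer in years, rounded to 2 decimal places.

2.63 years

Periodic yield y = 0.0365. First find Macaulay duration:
  t   CF        PV=CF/(1+0.0365)^t    t·PV
  1        82.50        79.5948        79.5948
  2        82.50        76.7919       153.5838
  3        82.50        74.0877       222.2631
  4        82.50        71.4787       285.9149
  5        82.50        68.9616       344.8081
  6     2,082.50     1,679.4581    10,076.7486
  Σ                  2,050.3728    11,162.9131
P = 2,050.3728; Macaulay duration = 11,162.9131 / 2,050.3728 = 5.44433 half-year periods = 2.72217 years.
Modified duration = D_Mac / (1 + y) = 2.72217 / 1.0365 = 2.62631 years.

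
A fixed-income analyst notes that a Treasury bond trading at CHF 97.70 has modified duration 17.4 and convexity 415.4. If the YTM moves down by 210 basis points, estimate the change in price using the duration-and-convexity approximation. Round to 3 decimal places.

+CHF 44.648

Duration effect: -D_mod·Δy = -17.4 × (-0.021) = +0.365400
Convexity effect: ½·C·(Δy)² = 0.5 × 415.4 × (-0.021)² = +0.0915957
ΔP/P ≈ +0.365400 + 0.0915957 = +0.4569957
ΔP ≈ 97.70 × (+0.4569957) = +44.64847989.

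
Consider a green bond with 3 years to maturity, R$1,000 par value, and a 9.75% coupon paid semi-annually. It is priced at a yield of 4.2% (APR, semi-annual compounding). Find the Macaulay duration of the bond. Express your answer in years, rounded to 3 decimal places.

Periodic yield y = 0.021. Discount each cash flow and weight by its period:
  t   CF        PV=CF/(1+0.021)^t    t·PV
  1        48.75        47.7473        47.7473
  2        48.75        46.7652        93.5305
  3        48.75        45.8034       137.4101
  4        48.75        44.8613       179.4451
  5        48.75        43.9386       219.6928
  6     1,048.75       925.8007     5,554.8044
  Σ                  1,154.9165     6,232.6303
Price P = Σ PV = 1,154.9165.
Macaulay duration = Σ(t·PV) / P = 6,232.6303 / 1,154.9165 = 5.39661 half-year periods.
In years: 5.39661 / 2 = 2.69830 years.

2.698 years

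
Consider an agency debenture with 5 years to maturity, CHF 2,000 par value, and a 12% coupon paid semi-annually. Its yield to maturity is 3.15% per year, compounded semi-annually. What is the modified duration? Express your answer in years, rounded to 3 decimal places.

4.030 years

Periodic yield y = 0.01575. First find Macaulay duration:
  t   CF        PV=CF/(1+0.01575)^t    t·PV
  1       120.00       118.1393       118.1393
  2       120.00       116.3075       232.6149
  3       120.00       114.5040       343.5121
  4       120.00       112.7286       450.9142
  5       120.00       110.9806       554.9030
  6       120.00       109.2598       655.5586
  7       120.00       107.5656       752.9592
  8       120.00       105.8977       847.1817
  9       120.00       104.2557       938.3012
  10    2,120.00     1,813.2912    18,132.9119
  Σ                  2,812.9299    23,026.9962
P = 2,812.9299; Macaulay duration = 23,026.9962 / 2,812.9299 = 8.18613 half-year periods = 4.09306 years.
Modified duration = D_Mac / (1 + y) = 4.09306 / 1.01575 = 4.02960 years.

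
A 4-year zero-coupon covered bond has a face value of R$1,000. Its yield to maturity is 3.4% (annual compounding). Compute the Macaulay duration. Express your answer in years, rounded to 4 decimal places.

A zero-coupon bond has a single cash flow at maturity, so its Macaulay duration equals its maturity: 4 years.

4.0000 years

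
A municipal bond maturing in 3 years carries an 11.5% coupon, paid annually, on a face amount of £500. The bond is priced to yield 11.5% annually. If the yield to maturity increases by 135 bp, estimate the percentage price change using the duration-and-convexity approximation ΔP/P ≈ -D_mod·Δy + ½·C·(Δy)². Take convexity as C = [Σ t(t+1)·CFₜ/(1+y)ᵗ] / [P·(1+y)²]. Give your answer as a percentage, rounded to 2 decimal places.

-3.19%

With y = 0.115:
  t   CF        PV=CF/(1+0.115)^t    t·PV        t(t+1)·PV
  1        57.50        51.5695        51.5695         103.1390
  2        57.50        46.2507        92.5014         277.5041
  3       557.50       402.1798     1,206.5394       4,826.1578
  Σ                    500.0000     1,350.6103       5,206.8009
P = 500.0000; D_Mac = 2.70122 yrs; D_mod = 2.42262 yrs; C = 8.37628.
Duration effect: -2.42262 × (+0.0135) = -0.032705
Convexity effect: 0.5 × 8.37628 × (0.0135)² = +0.0007633
ΔP/P ≈ -0.032705 + 0.0007633 = -0.031942 = -3.1942%.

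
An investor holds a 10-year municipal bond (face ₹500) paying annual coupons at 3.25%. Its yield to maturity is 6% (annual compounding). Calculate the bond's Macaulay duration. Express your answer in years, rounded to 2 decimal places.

8.51 years

Periodic yield y = 0.06. Discount each cash flow and weight by its year:
  t   CF        PV=CF/(1+0.06)^t    t·PV
  1        16.25        15.3302        15.3302
  2        16.25        14.4624        28.9249
  3        16.25        13.6438        40.9314
  4        16.25        12.8715        51.4861
  5        16.25        12.1429        60.7147
  6        16.25        11.4556        68.7337
  7        16.25        10.8072        75.6502
  8        16.25        10.1955        81.5636
  9        16.25         9.6184        86.5652
  10      516.25       288.2713     2,882.7130
  Σ                    398.7988     3,392.6130
Price P = Σ PV = 398.7988.
Macaulay duration = Σ(t·PV) / P = 3,392.6130 / 398.7988 = 8.50708 years.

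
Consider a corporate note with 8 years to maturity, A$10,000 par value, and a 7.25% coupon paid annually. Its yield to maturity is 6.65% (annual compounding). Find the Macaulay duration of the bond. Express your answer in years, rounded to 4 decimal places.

6.3753 years

Periodic yield y = 0.0665. Discount each cash flow and weight by its year:
  t   CF        PV=CF/(1+0.0665)^t    t·PV
  1       725.00       679.7937       679.7937
  2       725.00       637.4062     1,274.8124
  3       725.00       597.6617     1,792.9851
  4       725.00       560.3954     2,241.5816
  5       725.00       525.4528     2,627.2640
  6       725.00       492.6890     2,956.1339
  7       725.00       461.9681     3,233.7767
  8    10,725.00     6,407.8218    51,262.5740
  Σ                 10,363.1887    66,068.9215
Price P = Σ PV = 10,363.1887.
Macaulay duration = Σ(t·PV) / P = 66,068.9215 / 10,363.1887 = 6.37535 years.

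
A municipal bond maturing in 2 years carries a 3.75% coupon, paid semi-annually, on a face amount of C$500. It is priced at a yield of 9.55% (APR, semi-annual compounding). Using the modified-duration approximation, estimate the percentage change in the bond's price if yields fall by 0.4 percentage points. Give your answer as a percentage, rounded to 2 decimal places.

+0.74%

Periodic yield y = 0.04775. Modified duration first:
  t   CF        PV=CF/(1+0.04775)^t    t·PV
  1        9.375         8.9477         8.9477
  2        9.375         8.5400        17.0799
  3        9.375         8.1508        24.4523
  4      509.375       422.6754     1,690.7015
  Σ                    448.3138     1,741.1815
P = 448.3138; D_Mac = 3.88384 half-year periods = 1.94192 yrs; D_mod = 1.94192/(1+0.04775) = 1.85342 yrs.
ΔP/P ≈ -D_mod · Δy = -1.85342 × (-0.004) = +0.007414 = +0.7414%.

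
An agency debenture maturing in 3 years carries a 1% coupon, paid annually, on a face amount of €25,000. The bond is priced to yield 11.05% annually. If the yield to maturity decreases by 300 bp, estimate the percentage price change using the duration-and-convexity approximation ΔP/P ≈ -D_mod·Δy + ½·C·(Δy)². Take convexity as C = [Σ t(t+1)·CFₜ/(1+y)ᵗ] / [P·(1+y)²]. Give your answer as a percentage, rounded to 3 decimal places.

+8.442%

With y = 0.1105:
  t   CF        PV=CF/(1+0.1105)^t    t·PV        t(t+1)·PV
  1       250.00       225.1238       225.1238         450.2476
  2       250.00       202.7229       405.4459       1,216.3376
  3    25,250.00    18,437.6554    55,312.9662     221,251.8648
  Σ                 18,865.5022    55,943.5359     222,918.4501
P = 18,865.5022; D_Mac = 2.96539 yrs; D_mod = 2.67032 yrs; C = 9.58165.
Duration effect: -2.67032 × (-0.03) = +0.080110
Convexity effect: 0.5 × 9.58165 × (-0.03)² = +0.0043117
ΔP/P ≈ +0.080110 + 0.0043117 = +0.084421 = +8.4421%.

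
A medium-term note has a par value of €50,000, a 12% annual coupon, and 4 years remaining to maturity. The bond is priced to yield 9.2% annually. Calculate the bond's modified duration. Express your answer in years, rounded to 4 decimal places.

Periodic yield y = 0.092. First find Macaulay duration:
  t   CF        PV=CF/(1+0.092)^t    t·PV
  1     6,000.00     5,494.5055     5,494.5055
  2     6,000.00     5,031.5984    10,063.1969
  3     6,000.00     4,607.6909    13,823.0726
  4    56,000.00    39,381.9733   157,527.8932
  Σ                 54,515.7681   186,908.6682
P = 54,515.7681; Macaulay duration = 186,908.6682 / 54,515.7681 = 3.42852 years.
Modified duration = D_Mac / (1 + y) = 3.42852 / 1.092 = 3.13967 years.

3.1397 years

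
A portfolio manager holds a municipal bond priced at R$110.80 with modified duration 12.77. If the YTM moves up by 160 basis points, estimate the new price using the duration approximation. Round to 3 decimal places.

R$88.161

Duration approximation: ΔP/P ≈ -D_mod · Δy = -12.77 × (+0.016) = -0.204320.
New price ≈ 110.80 × (1 - 0.204320) = 88.161344.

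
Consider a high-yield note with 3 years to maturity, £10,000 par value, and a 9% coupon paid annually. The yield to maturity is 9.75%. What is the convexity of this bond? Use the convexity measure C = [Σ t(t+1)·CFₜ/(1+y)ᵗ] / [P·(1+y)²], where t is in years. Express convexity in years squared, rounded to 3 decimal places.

8.889

With y = 0.0975:
  t   CF        PV=CF/(1+0.0975)^t    t·PV        t(t+1)·PV
  1       900.00       820.0456       820.0456       1,640.0911
  2       900.00       747.1941     1,494.3883       4,483.1648
  3    10,900.00     8,245.4224    24,736.2673      98,945.0694
  Σ                  9,812.6621    27,050.7012     105,068.3253
P = 9,812.6621.
Convexity = Σ t(t+1)·PV / [P·(1+y)²] = 105,068.3253 / (9,812.6621 × 1.204506) = 8.88947.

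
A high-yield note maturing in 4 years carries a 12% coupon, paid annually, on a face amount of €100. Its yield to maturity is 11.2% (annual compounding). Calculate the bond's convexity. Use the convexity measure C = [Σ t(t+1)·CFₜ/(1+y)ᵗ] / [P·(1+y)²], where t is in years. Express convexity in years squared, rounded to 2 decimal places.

With y = 0.112:
  t   CF        PV=CF/(1+0.112)^t    t·PV        t(t+1)·PV
  1        12.00        10.7914        10.7914          21.5827
  2        12.00         9.7045        19.4089          58.2268
  3        12.00         8.7270        26.1811         104.7245
  4       112.00        73.2485       292.9941       1,464.9705
  Σ                    102.4714       349.3755       1,649.5045
P = 102.4714.
Convexity = Σ t(t+1)·PV / [P·(1+y)²] = 1,649.5045 / (102.4714 × 1.236544) = 13.01791.

13.02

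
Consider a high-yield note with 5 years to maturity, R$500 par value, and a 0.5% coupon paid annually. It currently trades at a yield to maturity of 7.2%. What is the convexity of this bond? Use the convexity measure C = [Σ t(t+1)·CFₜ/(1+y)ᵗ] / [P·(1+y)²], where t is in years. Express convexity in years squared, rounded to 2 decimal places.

25.69

With y = 0.072:
  t   CF        PV=CF/(1+0.072)^t    t·PV        t(t+1)·PV
  1         2.50         2.3321         2.3321           4.6642
  2         2.50         2.1755         4.3509          13.0527
  3         2.50         2.0293         6.0880          24.3521
  4         2.50         1.8930         7.5722          37.8609
  5       502.50       354.9459     1,774.7294      10,648.3764
  Σ                    363.3758     1,795.0726      10,728.3063
P = 363.3758.
Convexity = Σ t(t+1)·PV / [P·(1+y)²] = 10,728.3063 / (363.3758 × 1.149184) = 25.69127.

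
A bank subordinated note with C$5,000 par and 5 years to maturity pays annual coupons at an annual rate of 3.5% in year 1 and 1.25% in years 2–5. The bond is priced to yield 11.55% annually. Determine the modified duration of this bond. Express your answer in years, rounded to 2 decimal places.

4.23 years

Periodic yield y = 0.1155. First find Macaulay duration:
  t   CF        PV=CF/(1+0.1155)^t    t·PV
  1       175.00       156.8803       156.8803
  2        62.50        50.2274       100.4548
  3        62.50        45.0268       135.0805
  4        62.50        40.3647       161.4588
  5     5,062.50     2,931.0091    14,655.0454
  Σ                  3,223.5083    15,208.9198
P = 3,223.5083; Macaulay duration = 15,208.9198 / 3,223.5083 = 4.71813 years.
Modified duration = D_Mac / (1 + y) = 4.71813 / 1.1155 = 4.22961 years.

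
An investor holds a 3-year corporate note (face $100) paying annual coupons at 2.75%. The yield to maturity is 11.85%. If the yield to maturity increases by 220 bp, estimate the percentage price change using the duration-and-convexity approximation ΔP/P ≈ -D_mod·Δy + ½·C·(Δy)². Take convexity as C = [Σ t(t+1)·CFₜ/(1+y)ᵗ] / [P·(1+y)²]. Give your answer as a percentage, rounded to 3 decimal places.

With y = 0.1185:
  t   CF        PV=CF/(1+0.1185)^t    t·PV        t(t+1)·PV
  1         2.75         2.4586         2.4586           4.9173
  2         2.75         2.1982         4.3963          13.1890
  3       102.75        73.4301       220.2902         881.1607
  Σ                     78.0869       227.1452         899.2670
P = 78.0869; D_Mac = 2.90888 yrs; D_mod = 2.60070 yrs; C = 9.20531.
Duration effect: -2.60070 × (+0.022) = -0.057215
Convexity effect: 0.5 × 9.20531 × (0.022)² = +0.0022277
ΔP/P ≈ -0.057215 + 0.0022277 = -0.054988 = -5.4988%.

-5.499%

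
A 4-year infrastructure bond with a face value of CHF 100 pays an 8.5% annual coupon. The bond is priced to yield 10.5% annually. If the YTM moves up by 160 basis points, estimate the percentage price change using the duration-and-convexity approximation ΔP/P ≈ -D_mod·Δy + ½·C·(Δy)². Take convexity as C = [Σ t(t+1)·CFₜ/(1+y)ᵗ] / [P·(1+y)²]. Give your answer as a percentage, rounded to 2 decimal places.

-4.95%

With y = 0.105:
  t   CF        PV=CF/(1+0.105)^t    t·PV        t(t+1)·PV
  1         8.50         7.6923         7.6923          15.3846
  2         8.50         6.9614        13.9227          41.7682
  3         8.50         6.2999        18.8996          75.5985
  4       108.50        72.7747       291.0989       1,455.4947
  Σ                     93.7283       331.6136       1,588.2460
P = 93.7283; D_Mac = 3.53803 yrs; D_mod = 3.20184 yrs; C = 13.87786.
Duration effect: -3.20184 × (+0.016) = -0.051229
Convexity effect: 0.5 × 13.87786 × (0.016)² = +0.0017764
ΔP/P ≈ -0.051229 + 0.0017764 = -0.049453 = -4.9453%.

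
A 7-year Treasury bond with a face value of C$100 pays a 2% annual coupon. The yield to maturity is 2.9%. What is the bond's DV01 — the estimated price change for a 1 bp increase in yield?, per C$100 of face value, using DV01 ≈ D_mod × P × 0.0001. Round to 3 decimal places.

Periodic yield y = 0.029.
  t   CF        PV=CF/(1+0.029)^t    t·PV
  1         2.00         1.9436         1.9436
  2         2.00         1.8889         3.7777
  3         2.00         1.8356         5.5069
  4         2.00         1.7839         7.1356
  5         2.00         1.7336         8.6681
  6         2.00         1.6848        10.1086
  7       102.00        83.5012       584.5082
  Σ                     94.3716       621.6486
P = 94.3716; D_Mac = 6.58725 yrs; D_mod = 6.40160 yrs.
DV01 ≈ 6.40160 × 94.3716 × 0.0001 = 0.060413.

C$0.060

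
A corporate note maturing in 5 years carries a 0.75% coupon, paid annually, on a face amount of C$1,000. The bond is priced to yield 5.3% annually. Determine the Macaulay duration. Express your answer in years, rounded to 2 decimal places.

Periodic yield y = 0.053. Discount each cash flow and weight by its year:
  t   CF        PV=CF/(1+0.053)^t    t·PV
  1         7.50         7.1225         7.1225
  2         7.50         6.7640        13.5280
  3         7.50         6.4236        19.2707
  4         7.50         6.1003        24.4010
  5     1,007.50       778.2215     3,891.1073
  Σ                    804.6318     3,955.4295
Price P = Σ PV = 804.6318.
Macaulay duration = Σ(t·PV) / P = 3,955.4295 / 804.6318 = 4.91583 years.

4.92 years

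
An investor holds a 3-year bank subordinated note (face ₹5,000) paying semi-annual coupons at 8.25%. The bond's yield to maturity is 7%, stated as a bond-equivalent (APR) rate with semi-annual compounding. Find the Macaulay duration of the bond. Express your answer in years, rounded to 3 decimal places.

2.723 years

Periodic yield y = 0.035. Discount each cash flow and weight by its period:
  t   CF        PV=CF/(1+0.035)^t    t·PV
  1       206.25       199.2754       199.2754
  2       206.25       192.5366       385.0732
  3       206.25       186.0257       558.0770
  4       206.25       179.7350       718.9398
  5       206.25       173.6570       868.2848
  6     5,206.25     4,235.2877    25,411.7264
  Σ                  5,166.5173    28,141.3766
Price P = Σ PV = 5,166.5173.
Macaulay duration = Σ(t·PV) / P = 28,141.3766 / 5,166.5173 = 5.44688 half-year periods.
In years: 5.44688 / 2 = 2.72344 years.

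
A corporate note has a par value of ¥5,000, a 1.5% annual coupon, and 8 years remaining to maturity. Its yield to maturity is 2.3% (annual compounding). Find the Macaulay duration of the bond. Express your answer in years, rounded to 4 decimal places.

7.5833 years

Periodic yield y = 0.023. Discount each cash flow and weight by its year:
  t   CF        PV=CF/(1+0.023)^t    t·PV
  1        75.00        73.3138        73.3138
  2        75.00        71.6655       143.3310
  3        75.00        70.0542       210.1627
  4        75.00        68.4792       273.9168
  5        75.00        66.9396       334.6980
  6        75.00        65.4346       392.6076
  7        75.00        63.9634       447.7441
  8     5,075.00     4,230.8826    33,847.0610
  Σ                  4,710.7330    35,722.8349
Price P = Σ PV = 4,710.7330.
Macaulay duration = Σ(t·PV) / P = 35,722.8349 / 4,710.7330 = 7.58329 years.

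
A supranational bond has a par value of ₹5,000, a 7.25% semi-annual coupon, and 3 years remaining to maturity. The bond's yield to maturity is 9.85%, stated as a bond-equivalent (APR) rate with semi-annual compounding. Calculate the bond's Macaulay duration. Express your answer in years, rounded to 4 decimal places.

2.7393 years

Periodic yield y = 0.04925. Discount each cash flow and weight by its period:
  t   CF        PV=CF/(1+0.04925)^t    t·PV
  1       181.25       172.7424       172.7424
  2       181.25       164.6342       329.2684
  3       181.25       156.9066       470.7197
  4       181.25       149.5416       598.1665
  5       181.25       142.5224       712.6120
  6     5,181.25     3,882.9400    23,297.6400
  Σ                  4,669.2872    25,581.1490
Price P = Σ PV = 4,669.2872.
Macaulay duration = Σ(t·PV) / P = 25,581.1490 / 4,669.2872 = 5.47860 half-year periods.
In years: 5.47860 / 2 = 2.73930 years.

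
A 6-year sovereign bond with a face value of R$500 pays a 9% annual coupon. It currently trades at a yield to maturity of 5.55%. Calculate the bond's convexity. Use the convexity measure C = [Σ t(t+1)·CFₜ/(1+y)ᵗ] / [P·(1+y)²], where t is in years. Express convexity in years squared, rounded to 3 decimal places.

29.249

With y = 0.0555:
  t   CF        PV=CF/(1+0.0555)^t    t·PV        t(t+1)·PV
  1        45.00        42.6338        42.6338          85.2676
  2        45.00        40.3921        80.7841         242.3524
  3        45.00        38.2682       114.8045         459.2182
  4        45.00        36.2560       145.0239         725.1195
  5        45.00        34.3496       171.7479       1,030.4871
  6       545.00       394.1369     2,364.8213      16,553.7490
  Σ                    586.0365     2,919.8155      19,096.1938
P = 586.0365.
Convexity = Σ t(t+1)·PV / [P·(1+y)²] = 19,096.1938 / (586.0365 × 1.114080) = 29.24864.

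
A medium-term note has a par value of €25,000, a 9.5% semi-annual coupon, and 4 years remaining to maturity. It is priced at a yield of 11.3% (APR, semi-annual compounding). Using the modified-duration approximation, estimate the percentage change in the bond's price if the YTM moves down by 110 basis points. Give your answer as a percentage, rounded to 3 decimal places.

Periodic yield y = 0.0565. Modified duration first:
  t   CF        PV=CF/(1+0.0565)^t    t·PV
  1     1,187.50     1,123.9943     1,123.9943
  2     1,187.50     1,063.8848     2,127.7697
  3     1,187.50     1,006.9899     3,020.9697
  4     1,187.50       953.1376     3,812.5505
  5     1,187.50       902.1653     4,510.8264
  6     1,187.50       853.9189     5,123.5132
  7     1,187.50       808.2526     5,657.7682
  8    26,187.50    16,870.8914   134,967.1310
  Σ                 23,583.2348   160,344.5230
P = 23,583.2348; D_Mac = 6.79909 half-year periods = 3.39954 yrs; D_mod = 3.39954/(1+0.0565) = 3.21774 yrs.
ΔP/P ≈ -D_mod · Δy = -3.21774 × (-0.011) = +0.035395 = +3.5395%.

+3.540%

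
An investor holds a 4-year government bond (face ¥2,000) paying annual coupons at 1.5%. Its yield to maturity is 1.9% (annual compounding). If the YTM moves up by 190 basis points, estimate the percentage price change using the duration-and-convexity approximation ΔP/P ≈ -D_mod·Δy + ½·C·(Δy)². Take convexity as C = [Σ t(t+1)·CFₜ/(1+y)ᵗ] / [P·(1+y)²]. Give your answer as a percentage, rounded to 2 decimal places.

-6.96%

With y = 0.019:
  t   CF        PV=CF/(1+0.019)^t    t·PV        t(t+1)·PV
  1        30.00        29.4406        29.4406          58.8813
  2        30.00        28.8917        57.7834         173.3501
  3        30.00        28.3530        85.0589         340.2358
  4     2,030.00     1,882.7788     7,531.1152      37,655.5762
  Σ                  1,969.4641     7,703.3982      38,228.0433
P = 1,969.4641; D_Mac = 3.91142 yrs; D_mod = 3.83849 yrs; C = 18.69329.
Duration effect: -3.83849 × (+0.019) = -0.072931
Convexity effect: 0.5 × 18.69329 × (0.019)² = +0.0033741
ΔP/P ≈ -0.072931 + 0.0033741 = -0.069557 = -6.9557%.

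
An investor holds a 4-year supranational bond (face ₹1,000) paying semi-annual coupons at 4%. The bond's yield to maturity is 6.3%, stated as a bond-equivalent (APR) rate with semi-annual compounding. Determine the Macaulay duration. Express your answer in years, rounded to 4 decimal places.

3.7222 years

Periodic yield y = 0.0315. Discount each cash flow and weight by its period:
  t   CF        PV=CF/(1+0.0315)^t    t·PV
  1        20.00        19.3892        19.3892
  2        20.00        18.7971        37.5943
  3        20.00        18.2231        54.6693
  4        20.00        17.6666        70.6664
  5        20.00        17.1271        85.6355
  6        20.00        16.6041        99.6244
  7        20.00        16.0970       112.6791
  8     1,020.00       795.8777     6,367.0213
  Σ                    919.7819     6,847.2795
Price P = Σ PV = 919.7819.
Macaulay duration = Σ(t·PV) / P = 6,847.2795 / 919.7819 = 7.44446 half-year periods.
In years: 7.44446 / 2 = 3.72223 years.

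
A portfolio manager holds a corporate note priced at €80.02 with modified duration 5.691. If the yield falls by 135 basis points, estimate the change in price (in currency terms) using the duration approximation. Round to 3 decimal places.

Duration approximation: ΔP/P ≈ -D_mod · Δy = -5.691 × (-0.0135) = +0.0768285.
ΔP ≈ 80.02 × (+0.0768285) = +6.14781657.

+€6.148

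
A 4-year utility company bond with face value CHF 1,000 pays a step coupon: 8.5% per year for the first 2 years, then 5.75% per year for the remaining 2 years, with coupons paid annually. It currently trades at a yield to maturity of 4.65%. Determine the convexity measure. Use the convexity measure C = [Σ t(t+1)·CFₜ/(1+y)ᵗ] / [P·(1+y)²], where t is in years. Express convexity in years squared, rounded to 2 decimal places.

15.79

With y = 0.0465:
  t   CF        PV=CF/(1+0.0465)^t    t·PV        t(t+1)·PV
  1        85.00        81.2231        81.2231         162.4462
  2        85.00        77.6141       155.2281         465.6844
  3        57.50        50.1707       150.5121         602.0484
  4     1,057.50       881.7053     3,526.8212      17,634.1058
  Σ                  1,090.7132     3,913.7845      18,864.2848
P = 1,090.7132.
Convexity = Σ t(t+1)·PV / [P·(1+y)²] = 18,864.2848 / (1,090.7132 × 1.095162) = 15.79252.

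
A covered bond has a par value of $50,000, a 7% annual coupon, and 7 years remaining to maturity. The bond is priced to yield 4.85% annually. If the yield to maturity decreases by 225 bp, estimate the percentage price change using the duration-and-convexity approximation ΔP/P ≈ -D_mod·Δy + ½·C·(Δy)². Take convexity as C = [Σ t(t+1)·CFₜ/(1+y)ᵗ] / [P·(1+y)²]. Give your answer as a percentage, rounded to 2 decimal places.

With y = 0.0485:
  t   CF        PV=CF/(1+0.0485)^t    t·PV        t(t+1)·PV
  1     3,500.00     3,338.1021     3,338.1021       6,676.2041
  2     3,500.00     3,183.6929     6,367.3859      19,102.1577
  3     3,500.00     3,036.4263     9,109.2788      36,437.1152
  4     3,500.00     2,895.9716    11,583.8866      57,919.4329
  5     3,500.00     2,762.0140    13,810.0698      82,860.4190
  6     3,500.00     2,634.2527    15,805.5163     110,638.6138
  7    53,500.00    38,403.8477   268,826.9337   2,150,615.4697
  Σ                 56,254.3073   328,841.1731   2,464,249.4124
P = 56,254.3073; D_Mac = 5.84562 yrs; D_mod = 5.57522 yrs; C = 39.84667.
Duration effect: -5.57522 × (-0.0225) = +0.125442
Convexity effect: 0.5 × 39.84667 × (-0.0225)² = +0.0100862
ΔP/P ≈ +0.125442 + 0.0100862 = +0.135529 = +13.5529%.

+13.55%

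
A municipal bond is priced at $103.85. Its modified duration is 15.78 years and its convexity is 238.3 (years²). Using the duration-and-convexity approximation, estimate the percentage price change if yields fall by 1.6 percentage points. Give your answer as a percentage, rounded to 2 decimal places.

+28.30%

Duration effect: -D_mod·Δy = -15.78 × (-0.016) = +0.252480
Convexity effect: ½·C·(Δy)² = 0.5 × 238.3 × (-0.016)² = +0.0305024
ΔP/P ≈ +0.252480 + 0.0305024 = +0.2829824
= +28.29824%.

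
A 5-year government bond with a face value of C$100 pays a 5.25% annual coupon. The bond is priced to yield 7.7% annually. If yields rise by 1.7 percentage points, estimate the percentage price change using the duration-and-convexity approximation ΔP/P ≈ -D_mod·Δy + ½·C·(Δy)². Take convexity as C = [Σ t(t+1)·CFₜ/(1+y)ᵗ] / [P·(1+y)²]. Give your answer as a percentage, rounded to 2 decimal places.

With y = 0.077:
  t   CF        PV=CF/(1+0.077)^t    t·PV        t(t+1)·PV
  1         5.25         4.8747         4.8747           9.7493
  2         5.25         4.5261         9.0523          27.1568
  3         5.25         4.2025        12.6076          50.4305
  4         5.25         3.9021        15.6083          78.0417
  5       105.25        72.6346       363.1730       2,179.0382
  Σ                     90.1400       405.3159       2,344.4165
P = 90.1400; D_Mac = 4.49651 yrs; D_mod = 4.17504 yrs; C = 22.42259.
Duration effect: -4.17504 × (+0.017) = -0.070976
Convexity effect: 0.5 × 22.42259 × (0.017)² = +0.0032401
ΔP/P ≈ -0.070976 + 0.0032401 = -0.067736 = -6.7736%.

-6.77%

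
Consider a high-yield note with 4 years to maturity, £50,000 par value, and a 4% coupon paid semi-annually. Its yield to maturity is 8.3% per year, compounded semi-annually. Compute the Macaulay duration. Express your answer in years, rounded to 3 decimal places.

Periodic yield y = 0.0415. Discount each cash flow and weight by its period:
  t   CF        PV=CF/(1+0.0415)^t    t·PV
  1     1,000.00       960.1536       960.1536
  2     1,000.00       921.8950     1,843.7900
  3     1,000.00       885.1608     2,655.4824
  4     1,000.00       849.8904     3,399.5614
  5     1,000.00       816.0253     4,080.1265
  6     1,000.00       783.5097     4,701.0579
  7     1,000.00       752.2896     5,266.0275
  8    51,000.00    36,837.9948   294,703.9581
  Σ                 42,806.9191   317,610.1575
Price P = Σ PV = 42,806.9191.
Macaulay duration = Σ(t·PV) / P = 317,610.1575 / 42,806.9191 = 7.41960 half-year periods.
In years: 7.41960 / 2 = 3.70980 years.

3.710 years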